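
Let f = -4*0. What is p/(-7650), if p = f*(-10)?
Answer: 0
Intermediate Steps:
f = 0
p = 0 (p = 0*(-10) = 0)
p/(-7650) = 0/(-7650) = 0*(-1/7650) = 0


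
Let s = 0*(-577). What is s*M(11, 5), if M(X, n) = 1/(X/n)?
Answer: 0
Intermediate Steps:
s = 0
M(X, n) = n/X
s*M(11, 5) = 0*(5/11) = 0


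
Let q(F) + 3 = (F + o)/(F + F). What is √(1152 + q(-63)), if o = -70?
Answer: √41402/6 ≈ 33.912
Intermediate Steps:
q(F) = -3 + (-70 + F)/(2*F) (q(F) = -3 + (F - 70)/(F + F) = -3 + (-70 + F)/((2*F)) = -3 + (-70 + F)*(1/(2*F)) = -3 + (-70 + F)/(2*F))
√(1152 + q(-63)) = √(1152 + (-5/2 - 35/(-63))) = √(1152 + (-5/2 - 35*(-1/63))) = √(1152 + (-5/2 + 5/9)) = √(1152 - 35/18) = √(20701/18) = √41402/6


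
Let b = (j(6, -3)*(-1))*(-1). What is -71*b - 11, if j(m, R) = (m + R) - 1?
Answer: -153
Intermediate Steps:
j(m, R) = -1 + R + m (j(m, R) = (R + m) - 1 = -1 + R + m)
b = 2 (b = ((-1 - 3 + 6)*(-1))*(-1) = (2*(-1))*(-1) = -2*(-1) = 2)
-71*b - 11 = -71*2 - 11 = -142 - 11 = -153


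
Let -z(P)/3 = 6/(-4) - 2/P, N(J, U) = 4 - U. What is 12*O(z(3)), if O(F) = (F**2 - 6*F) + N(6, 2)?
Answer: 63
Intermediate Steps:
z(P) = 9/2 + 6/P (z(P) = -3*(6/(-4) - 2/P) = -3*(6*(-1/4) - 2/P) = -3*(-3/2 - 2/P) = 9/2 + 6/P)
O(F) = 2 + F**2 - 6*F (O(F) = (F**2 - 6*F) + (4 - 1*2) = (F**2 - 6*F) + (4 - 2) = (F**2 - 6*F) + 2 = 2 + F**2 - 6*F)
12*O(z(3)) = 12*(2 + (9/2 + 6/3)**2 - 6*(9/2 + 6/3)) = 12*(2 + (9/2 + 6*(1/3))**2 - 6*(9/2 + 6*(1/3))) = 12*(2 + (9/2 + 2)**2 - 6*(9/2 + 2)) = 12*(2 + (13/2)**2 - 6*13/2) = 12*(2 + 169/4 - 39) = 12*(21/4) = 63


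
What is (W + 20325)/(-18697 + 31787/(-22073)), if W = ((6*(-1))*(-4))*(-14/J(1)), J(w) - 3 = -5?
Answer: -452341989/412730668 ≈ -1.0960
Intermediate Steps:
J(w) = -2 (J(w) = 3 - 5 = -2)
W = 168 (W = ((6*(-1))*(-4))*(-14/(-2)) = (-6*(-4))*(-14*(-1/2)) = 24*7 = 168)
(W + 20325)/(-18697 + 31787/(-22073)) = (168 + 20325)/(-18697 + 31787/(-22073)) = 20493/(-18697 + 31787*(-1/22073)) = 20493/(-18697 - 31787/22073) = 20493/(-412730668/22073) = 20493*(-22073/412730668) = -452341989/412730668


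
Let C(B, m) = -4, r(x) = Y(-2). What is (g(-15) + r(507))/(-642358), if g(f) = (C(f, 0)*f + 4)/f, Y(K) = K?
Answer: 47/4817685 ≈ 9.7557e-6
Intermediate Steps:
r(x) = -2
g(f) = (4 - 4*f)/f (g(f) = (-4*f + 4)/f = (4 - 4*f)/f)
(g(-15) + r(507))/(-642358) = ((-4 + 4/(-15)) - 2)/(-642358) = ((-4 + 4*(-1/15)) - 2)*(-1/642358) = ((-4 - 4/15) - 2)*(-1/642358) = (-64/15 - 2)*(-1/642358) = -94/15*(-1/642358) = 47/4817685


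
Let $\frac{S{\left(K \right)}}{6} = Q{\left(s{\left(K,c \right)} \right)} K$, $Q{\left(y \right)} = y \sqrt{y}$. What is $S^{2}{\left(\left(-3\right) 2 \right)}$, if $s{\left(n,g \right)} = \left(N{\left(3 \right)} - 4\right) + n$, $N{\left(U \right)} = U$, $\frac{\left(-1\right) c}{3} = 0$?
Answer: $-444528$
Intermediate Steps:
$c = 0$ ($c = \left(-3\right) 0 = 0$)
$s{\left(n,g \right)} = -1 + n$ ($s{\left(n,g \right)} = \left(3 - 4\right) + n = -1 + n$)
$Q{\left(y \right)} = y^{\frac{3}{2}}$
$S{\left(K \right)} = 6 K \left(-1 + K\right)^{\frac{3}{2}}$ ($S{\left(K \right)} = 6 \left(-1 + K\right)^{\frac{3}{2}} K = 6 K \left(-1 + K\right)^{\frac{3}{2}}$)
$S^{2}{\left(\left(-3\right) 2 \right)} = \left(6 \left(\left(-3\right) 2\right) \left(-1 - 6\right)^{\frac{3}{2}}\right)^{2} = \left(6 \left(-6\right) \left(-1 - 6\right)^{\frac{3}{2}}\right)^{2} = \left(6 \left(-6\right) \left(-7\right)^{\frac{3}{2}}\right)^{2} = \left(6 \left(-6\right) \left(- 7 i \sqrt{7}\right)\right)^{2} = \left(252 i \sqrt{7}\right)^{2} = -444528$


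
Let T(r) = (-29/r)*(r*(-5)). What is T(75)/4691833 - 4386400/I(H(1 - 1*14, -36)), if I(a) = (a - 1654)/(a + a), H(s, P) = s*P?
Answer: 9631559935007585/2782256969 ≈ 3.4618e+6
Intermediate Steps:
H(s, P) = P*s
I(a) = (-1654 + a)/(2*a) (I(a) = (-1654 + a)/((2*a)) = (-1654 + a)*(1/(2*a)) = (-1654 + a)/(2*a))
T(r) = 145 (T(r) = (-29/r)*(-5*r) = 145)
T(75)/4691833 - 4386400/I(H(1 - 1*14, -36)) = 145/4691833 - 4386400*(-72*(1 - 1*14)/(-1654 - 36*(1 - 1*14))) = 145*(1/4691833) - 4386400*(-72*(1 - 14)/(-1654 - 36*(1 - 14))) = 145/4691833 - 4386400*936/(-1654 - 36*(-13)) = 145/4691833 - 4386400*936/(-1654 + 468) = 145/4691833 - 4386400/((1/2)*(1/468)*(-1186)) = 145/4691833 - 4386400/(-593/468) = 145/4691833 - 4386400*(-468/593) = 145/4691833 + 2052835200/593 = 9631559935007585/2782256969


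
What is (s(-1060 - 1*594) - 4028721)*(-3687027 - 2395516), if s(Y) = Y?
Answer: 24514929243625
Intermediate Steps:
(s(-1060 - 1*594) - 4028721)*(-3687027 - 2395516) = ((-1060 - 1*594) - 4028721)*(-3687027 - 2395516) = ((-1060 - 594) - 4028721)*(-6082543) = (-1654 - 4028721)*(-6082543) = -4030375*(-6082543) = 24514929243625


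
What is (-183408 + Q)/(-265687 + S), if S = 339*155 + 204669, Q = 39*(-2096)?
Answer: 265152/8473 ≈ 31.294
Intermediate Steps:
Q = -81744
S = 257214 (S = 52545 + 204669 = 257214)
(-183408 + Q)/(-265687 + S) = (-183408 - 81744)/(-265687 + 257214) = -265152/(-8473) = -265152*(-1/8473) = 265152/8473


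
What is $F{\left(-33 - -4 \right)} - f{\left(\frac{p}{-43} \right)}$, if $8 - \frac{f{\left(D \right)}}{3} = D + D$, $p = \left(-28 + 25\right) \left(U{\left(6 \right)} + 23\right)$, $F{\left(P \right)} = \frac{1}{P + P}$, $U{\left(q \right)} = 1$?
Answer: $- \frac{34843}{2494} \approx -13.971$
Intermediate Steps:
$F{\left(P \right)} = \frac{1}{2 P}$
$p = -72$ ($p = \left(-28 + 25\right) \left(1 + 23\right) = \left(-3\right) 24 = -72$)
$f{\left(D \right)} = 24 - 6 D$ ($f{\left(D \right)} = 24 - 3 \left(D + D\right) = 24 - 3 \cdot 2 D = 24 - 6 D$)
$F{\left(-33 - -4 \right)} - f{\left(\frac{p}{-43} \right)} = \frac{1}{2 \left(-33 - -4\right)} - \left(24 - 6 \left(- \frac{72}{-43}\right)\right) = \frac{1}{2 \left(-33 + 4\right)} - \left(24 - 6 \left(\left(-72\right) \left(- \frac{1}{43}\right)\right)\right) = \frac{1}{2 \left(-29\right)} - \left(24 - \frac{432}{43}\right) = \frac{1}{2} \left(- \frac{1}{29}\right) - \left(24 - \frac{432}{43}\right) = - \frac{1}{58} - \frac{600}{43} = - \frac{34843}{2494}$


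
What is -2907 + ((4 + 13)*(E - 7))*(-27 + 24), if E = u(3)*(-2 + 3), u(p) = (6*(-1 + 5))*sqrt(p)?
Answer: -2550 - 1224*sqrt(3) ≈ -4670.0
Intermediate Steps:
u(p) = 24*sqrt(p) (u(p) = (6*4)*sqrt(p) = 24*sqrt(p))
E = 24*sqrt(3) (E = (24*sqrt(3))*(-2 + 3) = (24*sqrt(3))*1 = 24*sqrt(3) ≈ 41.569)
-2907 + ((4 + 13)*(E - 7))*(-27 + 24) = -2907 + ((4 + 13)*(24*sqrt(3) - 7))*(-27 + 24) = -2907 + (17*(-7 + 24*sqrt(3)))*(-3) = -2907 + (-119 + 408*sqrt(3))*(-3) = -2907 + (357 - 1224*sqrt(3)) = -2550 - 1224*sqrt(3)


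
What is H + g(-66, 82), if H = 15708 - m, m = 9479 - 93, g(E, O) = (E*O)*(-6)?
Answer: 38794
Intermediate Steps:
g(E, O) = -6*E*O
m = 9386
H = 6322 (H = 15708 - 1*9386 = 15708 - 9386 = 6322)
H + g(-66, 82) = 6322 - 6*(-66)*82 = 6322 + 32472 = 38794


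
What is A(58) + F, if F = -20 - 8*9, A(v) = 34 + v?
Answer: 0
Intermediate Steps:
F = -92 (F = -20 - 72 = -92)
A(58) + F = (34 + 58) - 92 = 92 - 92 = 0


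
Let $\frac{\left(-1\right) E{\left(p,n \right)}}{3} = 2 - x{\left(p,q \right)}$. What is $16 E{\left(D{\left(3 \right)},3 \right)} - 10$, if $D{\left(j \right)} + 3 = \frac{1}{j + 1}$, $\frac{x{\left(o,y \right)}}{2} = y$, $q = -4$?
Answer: $-490$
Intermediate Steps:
$x{\left(o,y \right)} = 2 y$
$D{\left(j \right)} = -3 + \frac{1}{1 + j}$ ($D{\left(j \right)} = -3 + \frac{1}{j + 1} = -3 + \frac{1}{1 + j}$)
$E{\left(p,n \right)} = -30$ ($E{\left(p,n \right)} = - 3 \left(2 - 2 \left(-4\right)\right) = - 3 \left(2 - -8\right) = - 3 \left(2 + 8\right) = \left(-3\right) 10 = -30$)
$16 E{\left(D{\left(3 \right)},3 \right)} - 10 = 16 \left(-30\right) - 10 = -480 - 10 = -490$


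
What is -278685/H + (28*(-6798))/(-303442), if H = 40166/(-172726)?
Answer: 3651633962628531/3047012843 ≈ 1.1984e+6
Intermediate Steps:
H = -20083/86363 (H = 40166*(-1/172726) = -20083/86363 ≈ -0.23254)
-278685/H + (28*(-6798))/(-303442) = -278685/(-20083/86363) + (28*(-6798))/(-303442) = -278685*(-86363/20083) - 190344*(-1/303442) = 24068072655/20083 + 95172/151721 = 3651633962628531/3047012843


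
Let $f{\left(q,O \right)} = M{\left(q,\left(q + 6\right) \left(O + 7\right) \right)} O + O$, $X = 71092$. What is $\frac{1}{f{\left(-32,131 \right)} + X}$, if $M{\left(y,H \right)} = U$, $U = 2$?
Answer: $\frac{1}{71485} \approx 1.3989 \cdot 10^{-5}$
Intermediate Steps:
$M{\left(y,H \right)} = 2$
$f{\left(q,O \right)} = 3 O$ ($f{\left(q,O \right)} = 2 O + O = 3 O$)
$\frac{1}{f{\left(-32,131 \right)} + X} = \frac{1}{3 \cdot 131 + 71092} = \frac{1}{393 + 71092} = \frac{1}{71485}$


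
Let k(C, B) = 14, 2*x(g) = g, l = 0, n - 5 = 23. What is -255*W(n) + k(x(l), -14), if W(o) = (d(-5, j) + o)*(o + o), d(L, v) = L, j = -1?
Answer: -328426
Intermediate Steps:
n = 28 (n = 5 + 23 = 28)
x(g) = g/2
W(o) = 2*o*(-5 + o) (W(o) = (-5 + o)*(o + o) = (-5 + o)*(2*o) = 2*o*(-5 + o))
-255*W(n) + k(x(l), -14) = -510*28*(-5 + 28) + 14 = -510*28*23 + 14 = -255*1288 + 14 = -328440 + 14 = -328426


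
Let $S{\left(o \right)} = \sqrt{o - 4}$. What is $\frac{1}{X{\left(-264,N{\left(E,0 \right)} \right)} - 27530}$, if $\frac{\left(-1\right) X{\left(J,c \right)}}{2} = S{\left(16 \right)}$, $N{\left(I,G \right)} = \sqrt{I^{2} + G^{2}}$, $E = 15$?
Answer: $- \frac{13765}{378950426} + \frac{\sqrt{3}}{189475213} \approx -3.6315 \cdot 10^{-5}$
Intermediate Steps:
$N{\left(I,G \right)} = \sqrt{G^{2} + I^{2}}$
$S{\left(o \right)} = \sqrt{-4 + o}$
$X{\left(J,c \right)} = - 4 \sqrt{3}$ ($X{\left(J,c \right)} = - 2 \sqrt{-4 + 16} = - 2 \sqrt{12} = - 2 \cdot 2 \sqrt{3} = - 4 \sqrt{3}$)
$\frac{1}{X{\left(-264,N{\left(E,0 \right)} \right)} - 27530} = \frac{1}{- 4 \sqrt{3} - 27530} = \frac{1}{-27530 - 4 \sqrt{3}}$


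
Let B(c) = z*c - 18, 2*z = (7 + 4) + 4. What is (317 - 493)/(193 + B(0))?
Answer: -176/175 ≈ -1.0057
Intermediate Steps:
z = 15/2 (z = ((7 + 4) + 4)/2 = (11 + 4)/2 = (½)*15 = 15/2 ≈ 7.5000)
B(c) = -18 + 15*c/2 (B(c) = 15*c/2 - 18 = -18 + 15*c/2)
(317 - 493)/(193 + B(0)) = (317 - 493)/(193 + (-18 + (15/2)*0)) = -176/(193 + (-18 + 0)) = -176/(193 - 18) = -176/175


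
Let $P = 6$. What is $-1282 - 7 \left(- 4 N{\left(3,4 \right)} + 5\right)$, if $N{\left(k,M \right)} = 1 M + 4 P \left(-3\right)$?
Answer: $-3221$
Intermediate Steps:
$N{\left(k,M \right)} = -72 + M$ ($N{\left(k,M \right)} = 1 M + 4 \cdot 6 \left(-3\right) = M + 24 \left(-3\right) = M - 72 = -72 + M$)
$-1282 - 7 \left(- 4 N{\left(3,4 \right)} + 5\right) = -1282 - 7 \left(- 4 \left(-72 + 4\right) + 5\right) = -1282 - 7 \left(\left(-4\right) \left(-68\right) + 5\right) = -1282 - 7 \left(272 + 5\right) = -1282 - 7 \cdot 277 = -1282 - 1939 = -3221$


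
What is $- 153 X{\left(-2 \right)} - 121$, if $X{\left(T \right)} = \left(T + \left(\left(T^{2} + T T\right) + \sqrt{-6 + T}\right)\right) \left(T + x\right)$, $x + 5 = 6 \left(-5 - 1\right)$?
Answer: $39353 + 13158 i \sqrt{2} \approx 39353.0 + 18608.0 i$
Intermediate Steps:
$x = -41$ ($x = -5 + 6 \left(-5 - 1\right) = -5 + 6 \left(-6\right) = -5 - 36 = -41$)
$X{\left(T \right)} = \left(-41 + T\right) \left(T + \sqrt{-6 + T} + 2 T^{2}\right)$ ($X{\left(T \right)} = \left(T + \left(\left(T^{2} + T T\right) + \sqrt{-6 + T}\right)\right) \left(T - 41\right) = \left(T + \left(\left(T^{2} + T^{2}\right) + \sqrt{-6 + T}\right)\right) \left(-41 + T\right) = \left(T + \left(2 T^{2} + \sqrt{-6 + T}\right)\right) \left(-41 + T\right) = \left(T + \left(\sqrt{-6 + T} + 2 T^{2}\right)\right) \left(-41 + T\right) = \left(T + \sqrt{-6 + T} + 2 T^{2}\right) \left(-41 + T\right) = \left(-41 + T\right) \left(T + \sqrt{-6 + T} + 2 T^{2}\right)$)
$- 153 X{\left(-2 \right)} - 121 = - 153 \left(- 81 \left(-2\right)^{2} - -82 - 41 \sqrt{-6 - 2} + 2 \left(-2\right)^{3} - 2 \sqrt{-6 - 2}\right) - 121 = - 153 \left(\left(-81\right) 4 + 82 - 41 \sqrt{-8} + 2 \left(-8\right) - 2 \sqrt{-8}\right) - 121 = - 153 \left(-324 + 82 - 41 \cdot 2 i \sqrt{2} - 16 - 2 \cdot 2 i \sqrt{2}\right) - 121 = - 153 \left(-324 + 82 - 82 i \sqrt{2} - 16 - 4 i \sqrt{2}\right) - 121 = - 153 \left(-258 - 86 i \sqrt{2}\right) - 121 = \left(39474 + 13158 i \sqrt{2}\right) - 121 = 39353 + 13158 i \sqrt{2}$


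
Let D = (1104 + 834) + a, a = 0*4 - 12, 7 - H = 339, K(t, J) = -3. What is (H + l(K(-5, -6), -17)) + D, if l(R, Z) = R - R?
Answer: 1594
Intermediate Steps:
H = -332 (H = 7 - 1*339 = 7 - 339 = -332)
a = -12 (a = 0 - 12 = -12)
l(R, Z) = 0
D = 1926 (D = (1104 + 834) - 12 = 1938 - 12 = 1926)
(H + l(K(-5, -6), -17)) + D = (-332 + 0) + 1926 = -332 + 1926 = 1594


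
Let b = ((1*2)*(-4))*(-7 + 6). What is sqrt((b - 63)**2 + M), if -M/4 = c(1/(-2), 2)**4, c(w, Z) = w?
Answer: sqrt(12099)/2 ≈ 54.998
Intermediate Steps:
b = 8 (b = (2*(-4))*(-1) = -8*(-1) = 8)
M = -1/4 (M = -4*(1/(-2))**4 = -4*(-1/2)**4 = -4*1/16 = -1/4 ≈ -0.25000)
sqrt((b - 63)**2 + M) = sqrt((8 - 63)**2 - 1/4) = sqrt((-55)**2 - 1/4) = sqrt(3025 - 1/4) = sqrt(12099/4) = sqrt(12099)/2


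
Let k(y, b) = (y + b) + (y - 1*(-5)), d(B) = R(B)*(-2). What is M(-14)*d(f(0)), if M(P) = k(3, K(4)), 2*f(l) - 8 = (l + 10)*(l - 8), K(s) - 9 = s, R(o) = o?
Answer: 1728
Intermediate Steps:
K(s) = 9 + s
f(l) = 4 + (-8 + l)*(10 + l)/2 (f(l) = 4 + ((l + 10)*(l - 8))/2 = 4 + ((10 + l)*(-8 + l))/2 = 4 + ((-8 + l)*(10 + l))/2 = 4 + (-8 + l)*(10 + l)/2)
d(B) = -2*B (d(B) = B*(-2) = -2*B)
k(y, b) = 5 + b + 2*y (k(y, b) = (b + y) + (y + 5) = (b + y) + (5 + y) = 5 + b + 2*y)
M(P) = 24 (M(P) = 5 + (9 + 4) + 2*3 = 5 + 13 + 6 = 24)
M(-14)*d(f(0)) = 24*(-2*(-36 + 0 + (1/2)*0**2)) = 24*(-2*(-36 + 0 + (1/2)*0)) = 24*(-2*(-36 + 0 + 0)) = 24*(-2*(-36)) = 24*72 = 1728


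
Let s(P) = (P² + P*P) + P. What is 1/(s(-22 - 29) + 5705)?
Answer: 1/10856 ≈ 9.2115e-5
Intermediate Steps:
s(P) = P + 2*P² (s(P) = (P² + P²) + P = 2*P² + P = P + 2*P²)
1/(s(-22 - 29) + 5705) = 1/((-22 - 29)*(1 + 2*(-22 - 29)) + 5705) = 1/(-51*(1 + 2*(-51)) + 5705) = 1/(-51*(1 - 102) + 5705) = 1/(-51*(-101) + 5705) = 1/(5151 + 5705) = 1/10856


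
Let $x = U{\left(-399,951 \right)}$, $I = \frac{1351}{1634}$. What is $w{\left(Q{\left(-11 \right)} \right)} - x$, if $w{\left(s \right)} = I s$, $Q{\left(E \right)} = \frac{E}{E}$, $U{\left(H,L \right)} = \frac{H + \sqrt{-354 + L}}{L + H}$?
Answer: $\frac{232953}{150328} - \frac{\sqrt{597}}{552} \approx 1.5054$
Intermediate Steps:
$I = \frac{1351}{1634}$ ($I = 1351 \cdot \frac{1}{1634} = \frac{1351}{1634} \approx 0.82681$)
$U{\left(H,L \right)} = \frac{H + \sqrt{-354 + L}}{H + L}$
$x = - \frac{133}{184} + \frac{\sqrt{597}}{552}$ ($x = \frac{-399 + \sqrt{-354 + 951}}{-399 + 951} = \frac{-399 + \sqrt{597}}{552} = - \frac{133}{184} + \frac{\sqrt{597}}{552} \approx -0.67856$)
$Q{\left(E \right)} = 1$
$w{\left(s \right)} = \frac{1351 s}{1634}$
$w{\left(Q{\left(-11 \right)} \right)} - x = \frac{1351}{1634} \cdot 1 - \left(- \frac{133}{184} + \frac{\sqrt{597}}{552}\right) = \frac{1351}{1634} + \left(\frac{133}{184} - \frac{\sqrt{597}}{552}\right) = \frac{232953}{150328} - \frac{\sqrt{597}}{552}$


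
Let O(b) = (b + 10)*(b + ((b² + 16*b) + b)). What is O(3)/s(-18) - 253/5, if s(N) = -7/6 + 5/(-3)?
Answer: -28871/85 ≈ -339.66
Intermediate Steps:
s(N) = -17/6 (s(N) = -7*⅙ + 5*(-⅓) = -7/6 - 5/3 = -17/6)
O(b) = (10 + b)*(b² + 18*b) (O(b) = (10 + b)*(b + (b² + 17*b)) = (10 + b)*(b² + 18*b))
O(3)/s(-18) - 253/5 = (3*(180 + 3² + 28*3))/(-17/6) - 253/5 = (3*(180 + 9 + 84))*(-6/17) - 253*⅕ = (3*273)*(-6/17) - 253/5 = 819*(-6/17) - 253/5 = -4914/17 - 253/5 = -28871/85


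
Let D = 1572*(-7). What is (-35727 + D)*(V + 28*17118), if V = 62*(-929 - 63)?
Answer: -19524211800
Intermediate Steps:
D = -11004
V = -61504 (V = 62*(-992) = -61504)
(-35727 + D)*(V + 28*17118) = (-35727 - 11004)*(-61504 + 28*17118) = -46731*(-61504 + 479304) = -46731*417800 = -19524211800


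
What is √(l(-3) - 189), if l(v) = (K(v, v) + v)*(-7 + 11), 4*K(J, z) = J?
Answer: 2*I*√51 ≈ 14.283*I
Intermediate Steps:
K(J, z) = J/4
l(v) = 5*v (l(v) = (v/4 + v)*(-7 + 11) = (5*v/4)*4 = 5*v)
√(l(-3) - 189) = √(5*(-3) - 189) = √(-15 - 189) = √(-204) = 2*I*√51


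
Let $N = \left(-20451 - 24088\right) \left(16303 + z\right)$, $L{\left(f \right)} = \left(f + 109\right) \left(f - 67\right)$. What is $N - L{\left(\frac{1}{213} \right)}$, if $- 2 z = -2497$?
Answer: $- \frac{70931614602053}{90738} \approx -7.8172 \cdot 10^{8}$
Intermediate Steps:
$z = \frac{2497}{2}$ ($z = \left(- \frac{1}{2}\right) \left(-2497\right) = \frac{2497}{2} \approx 1248.5$)
$L{\left(f \right)} = \left(-67 + f\right) \left(109 + f\right)$ ($L{\left(f \right)} = \left(109 + f\right) \left(-67 + f\right) = \left(-67 + f\right) \left(109 + f\right)$)
$N = - \frac{1563452517}{2}$ ($N = \left(-20451 - 24088\right) \left(16303 + \frac{2497}{2}\right) = \left(-44539\right) \frac{35103}{2} = - \frac{1563452517}{2} \approx -7.8173 \cdot 10^{8}$)
$N - L{\left(\frac{1}{213} \right)} = - \frac{1563452517}{2} - \left(-7303 + \left(\frac{1}{213}\right)^{2} + \frac{42}{213}\right) = - \frac{1563452517}{2} - \left(-7303 + \left(\frac{1}{213}\right)^{2} + 42 \cdot \frac{1}{213}\right) = - \frac{1563452517}{2} - \left(-7303 + \frac{1}{45369} + \frac{14}{71}\right) = - \frac{1563452517}{2} - - \frac{331320860}{45369} = - \frac{1563452517}{2} + \frac{331320860}{45369} = - \frac{70931614602053}{90738}$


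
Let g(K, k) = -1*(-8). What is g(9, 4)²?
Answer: 64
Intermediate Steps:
g(K, k) = 8
g(9, 4)² = 8² = 64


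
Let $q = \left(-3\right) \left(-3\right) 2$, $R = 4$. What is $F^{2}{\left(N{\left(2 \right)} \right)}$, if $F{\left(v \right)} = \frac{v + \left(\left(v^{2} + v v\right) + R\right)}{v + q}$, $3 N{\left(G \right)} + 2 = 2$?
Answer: $\frac{4}{81} \approx 0.049383$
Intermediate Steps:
$N{\left(G \right)} = 0$ ($N{\left(G \right)} = - \frac{2}{3} + \frac{1}{3} \cdot 2 = - \frac{2}{3} + \frac{2}{3} = 0$)
$q = 18$ ($q = 9 \cdot 2 = 18$)
$F{\left(v \right)} = \frac{4 + v + 2 v^{2}}{18 + v}$ ($F{\left(v \right)} = \frac{v + \left(\left(v^{2} + v v\right) + 4\right)}{v + 18} = \frac{v + \left(\left(v^{2} + v^{2}\right) + 4\right)}{18 + v} = \frac{v + \left(2 v^{2} + 4\right)}{18 + v} = \frac{v + \left(4 + 2 v^{2}\right)}{18 + v} = \frac{4 + v + 2 v^{2}}{18 + v}$)
$F^{2}{\left(N{\left(2 \right)} \right)} = \left(\frac{4 + 0 + 2 \cdot 0^{2}}{18 + 0}\right)^{2} = \left(\frac{4 + 0 + 2 \cdot 0}{18}\right)^{2} = \left(\frac{4 + 0 + 0}{18}\right)^{2} = \left(\frac{1}{18} \cdot 4\right)^{2} = \left(\frac{2}{9}\right)^{2} = \frac{4}{81}$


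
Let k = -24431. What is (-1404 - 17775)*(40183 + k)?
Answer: -302107608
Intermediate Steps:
(-1404 - 17775)*(40183 + k) = (-1404 - 17775)*(40183 - 24431) = -19179*15752 = -302107608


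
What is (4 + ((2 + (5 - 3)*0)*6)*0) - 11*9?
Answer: -95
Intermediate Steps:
(4 + ((2 + (5 - 3)*0)*6)*0) - 11*9 = (4 + ((2 + 2*0)*6)*0) - 99 = (4 + ((2 + 0)*6)*0) - 99 = (4 + (2*6)*0) - 99 = (4 + 12*0) - 99 = (4 + 0) - 99 = 4 - 99 = -95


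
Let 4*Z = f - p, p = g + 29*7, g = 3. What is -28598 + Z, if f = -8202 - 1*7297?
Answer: -130097/4 ≈ -32524.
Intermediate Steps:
p = 206 (p = 3 + 29*7 = 3 + 203 = 206)
f = -15499 (f = -8202 - 7297 = -15499)
Z = -15705/4 (Z = (-15499 - 1*206)/4 = (-15499 - 206)/4 = (1/4)*(-15705) = -15705/4 ≈ -3926.3)
-28598 + Z = -28598 - 15705/4 = -130097/4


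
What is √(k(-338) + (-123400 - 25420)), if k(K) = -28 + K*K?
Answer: 2*I*√8651 ≈ 186.02*I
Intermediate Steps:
k(K) = -28 + K²
√(k(-338) + (-123400 - 25420)) = √((-28 + (-338)²) + (-123400 - 25420)) = √((-28 + 114244) - 148820) = √(114216 - 148820) = √(-34604) = 2*I*√8651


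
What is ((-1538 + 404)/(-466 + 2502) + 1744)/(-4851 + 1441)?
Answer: -354965/694276 ≈ -0.51127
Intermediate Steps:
((-1538 + 404)/(-466 + 2502) + 1744)/(-4851 + 1441) = (-1134/2036 + 1744)/(-3410) = (-1134*1/2036 + 1744)*(-1/3410) = (-567/1018 + 1744)*(-1/3410) = (1774825/1018)*(-1/3410) = -354965/694276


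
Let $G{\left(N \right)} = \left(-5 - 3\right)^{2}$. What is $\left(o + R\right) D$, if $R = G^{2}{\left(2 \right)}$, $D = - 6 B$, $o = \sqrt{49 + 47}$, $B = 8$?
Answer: $-196608 - 192 \sqrt{6} \approx -1.9708 \cdot 10^{5}$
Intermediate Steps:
$o = 4 \sqrt{6}$ ($o = \sqrt{96} = 4 \sqrt{6} \approx 9.798$)
$D = -48$ ($D = \left(-6\right) 8 = -48$)
$G{\left(N \right)} = 64$ ($G{\left(N \right)} = \left(-8\right)^{2} = 64$)
$R = 4096$ ($R = 64^{2} = 4096$)
$\left(o + R\right) D = \left(4 \sqrt{6} + 4096\right) \left(-48\right) = \left(4096 + 4 \sqrt{6}\right) \left(-48\right) = -196608 - 192 \sqrt{6}$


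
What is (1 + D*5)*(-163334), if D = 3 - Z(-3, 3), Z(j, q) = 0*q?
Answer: -2613344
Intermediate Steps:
Z(j, q) = 0
D = 3 (D = 3 - 1*0 = 3 + 0 = 3)
(1 + D*5)*(-163334) = (1 + 3*5)*(-163334) = (1 + 15)*(-163334) = 16*(-163334) = -2613344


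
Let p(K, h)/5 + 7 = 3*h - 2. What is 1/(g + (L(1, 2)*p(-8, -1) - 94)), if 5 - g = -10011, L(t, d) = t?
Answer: 1/9862 ≈ 0.00010140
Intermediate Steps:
p(K, h) = -45 + 15*h (p(K, h) = -35 + 5*(3*h - 2) = -35 + 5*(-2 + 3*h) = -35 + (-10 + 15*h) = -45 + 15*h)
g = 10016 (g = 5 - 1*(-10011) = 5 + 10011 = 10016)
1/(g + (L(1, 2)*p(-8, -1) - 94)) = 1/(10016 + (1*(-45 + 15*(-1)) - 94)) = 1/(10016 + (1*(-45 - 15) - 94)) = 1/(10016 + (1*(-60) - 94)) = 1/(10016 + (-60 - 94)) = 1/(10016 - 154) = 1/9862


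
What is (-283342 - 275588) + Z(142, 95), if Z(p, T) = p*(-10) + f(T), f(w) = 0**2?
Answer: -560350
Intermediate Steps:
f(w) = 0
Z(p, T) = -10*p (Z(p, T) = p*(-10) + 0 = -10*p + 0 = -10*p)
(-283342 - 275588) + Z(142, 95) = (-283342 - 275588) - 10*142 = -558930 - 1420 = -560350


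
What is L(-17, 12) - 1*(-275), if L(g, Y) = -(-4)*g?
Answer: 207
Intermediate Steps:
L(g, Y) = 4*g
L(-17, 12) - 1*(-275) = 4*(-17) - 1*(-275) = -68 + 275 = 207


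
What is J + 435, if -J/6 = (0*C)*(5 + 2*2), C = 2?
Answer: 435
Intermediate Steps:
J = 0 (J = -6*0*2*(5 + 2*2) = -0*(5 + 4) = -0*9 = -6*0 = 0)
J + 435 = 0 + 435 = 435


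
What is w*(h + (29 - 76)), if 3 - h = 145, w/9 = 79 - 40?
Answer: -66339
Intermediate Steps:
w = 351 (w = 9*(79 - 40) = 9*39 = 351)
h = -142 (h = 3 - 1*145 = 3 - 145 = -142)
w*(h + (29 - 76)) = 351*(-142 + (29 - 76)) = 351*(-142 - 47) = 351*(-189) = -66339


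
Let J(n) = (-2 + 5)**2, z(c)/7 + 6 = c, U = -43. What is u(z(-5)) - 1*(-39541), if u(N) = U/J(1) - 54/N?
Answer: 27399088/693 ≈ 39537.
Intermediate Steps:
z(c) = -42 + 7*c
J(n) = 9 (J(n) = 3**2 = 9)
u(N) = -43/9 - 54/N
u(z(-5)) - 1*(-39541) = (-43/9 - 54/(-42 + 7*(-5))) - 1*(-39541) = (-43/9 - 54/(-42 - 35)) + 39541 = (-43/9 - 54/(-77)) + 39541 = (-43/9 - 54*(-1/77)) + 39541 = (-43/9 + 54/77) + 39541 = -2825/693 + 39541 = 27399088/693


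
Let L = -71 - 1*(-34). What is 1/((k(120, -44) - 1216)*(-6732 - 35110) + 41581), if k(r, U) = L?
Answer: 1/52469607 ≈ 1.9059e-8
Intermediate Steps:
L = -37 (L = -71 + 34 = -37)
k(r, U) = -37
1/((k(120, -44) - 1216)*(-6732 - 35110) + 41581) = 1/((-37 - 1216)*(-6732 - 35110) + 41581) = 1/(-1253*(-41842) + 41581) = 1/(52428026 + 41581) = 1/52469607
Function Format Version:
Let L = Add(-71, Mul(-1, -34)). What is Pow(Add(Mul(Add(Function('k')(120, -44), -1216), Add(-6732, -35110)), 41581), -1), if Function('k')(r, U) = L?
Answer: Rational(1, 52469607) ≈ 1.9059e-8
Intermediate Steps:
L = -37 (L = Add(-71, 34) = -37)
Function('k')(r, U) = -37
Pow(Add(Mul(Add(Function('k')(120, -44), -1216), Add(-6732, -35110)), 41581), -1) = Pow(Add(Mul(Add(-37, -1216), Add(-6732, -35110)), 41581), -1) = Pow(Add(Mul(-1253, -41842), 41581), -1) = Pow(Add(52428026, 41581), -1) = Pow(52469607, -1) = Rational(1, 52469607)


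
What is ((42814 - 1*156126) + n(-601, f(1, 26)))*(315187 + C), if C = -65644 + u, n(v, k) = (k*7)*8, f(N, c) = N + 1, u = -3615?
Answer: -27839049600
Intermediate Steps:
f(N, c) = 1 + N
n(v, k) = 56*k (n(v, k) = (7*k)*8 = 56*k)
C = -69259 (C = -65644 - 3615 = -69259)
((42814 - 1*156126) + n(-601, f(1, 26)))*(315187 + C) = ((42814 - 1*156126) + 56*(1 + 1))*(315187 - 69259) = ((42814 - 156126) + 56*2)*245928 = (-113312 + 112)*245928 = -113200*245928 = -27839049600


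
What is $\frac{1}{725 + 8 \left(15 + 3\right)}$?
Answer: $\frac{1}{869} \approx 0.0011507$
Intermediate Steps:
$\frac{1}{725 + 8 \left(15 + 3\right)} = \frac{1}{725 + 8 \cdot 18} = \frac{1}{725 + 144} = \frac{1}{869}$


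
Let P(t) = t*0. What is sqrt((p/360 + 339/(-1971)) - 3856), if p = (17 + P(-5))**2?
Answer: I*sqrt(73962945190)/4380 ≈ 62.092*I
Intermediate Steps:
P(t) = 0
p = 289 (p = (17 + 0)**2 = 17**2 = 289)
sqrt((p/360 + 339/(-1971)) - 3856) = sqrt((289/360 + 339/(-1971)) - 3856) = sqrt((289*(1/360) + 339*(-1/1971)) - 3856) = sqrt((289/360 - 113/657) - 3856) = sqrt(16577/26280 - 3856) = sqrt(-101319103/26280) = I*sqrt(73962945190)/4380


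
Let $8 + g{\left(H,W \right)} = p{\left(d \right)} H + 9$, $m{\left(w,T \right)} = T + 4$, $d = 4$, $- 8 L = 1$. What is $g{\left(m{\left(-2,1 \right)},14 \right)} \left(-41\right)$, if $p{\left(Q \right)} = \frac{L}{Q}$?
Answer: $- \frac{1107}{32} \approx -34.594$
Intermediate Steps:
$L = - \frac{1}{8}$ ($L = \left(- \frac{1}{8}\right) 1 = - \frac{1}{8} \approx -0.125$)
$m{\left(w,T \right)} = 4 + T$
$p{\left(Q \right)} = - \frac{1}{8 Q}$
$g{\left(H,W \right)} = 1 - \frac{H}{32}$ ($g{\left(H,W \right)} = -8 + \left(- \frac{1}{8 \cdot 4} H + 9\right) = -8 + \left(\left(- \frac{1}{8}\right) \frac{1}{4} H + 9\right) = -8 - \left(-9 + \frac{H}{32}\right) = 1 - \frac{H}{32}$)
$g{\left(m{\left(-2,1 \right)},14 \right)} \left(-41\right) = \left(1 - \frac{4 + 1}{32}\right) \left(-41\right) = \left(1 - \frac{5}{32}\right) \left(-41\right) = \frac{27}{32} \left(-41\right) = - \frac{1107}{32}$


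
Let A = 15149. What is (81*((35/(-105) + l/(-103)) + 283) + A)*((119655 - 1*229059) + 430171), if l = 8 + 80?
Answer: 1254682365869/103 ≈ 1.2181e+10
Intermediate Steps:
l = 88
(81*((35/(-105) + l/(-103)) + 283) + A)*((119655 - 1*229059) + 430171) = (81*((35/(-105) + 88/(-103)) + 283) + 15149)*((119655 - 1*229059) + 430171) = (81*((35*(-1/105) + 88*(-1/103)) + 283) + 15149)*((119655 - 229059) + 430171) = (81*((-⅓ - 88/103) + 283) + 15149)*(-109404 + 430171) = (81*(-367/309 + 283) + 15149)*320767 = (81*(87080/309) + 15149)*320767 = (2351160/103 + 15149)*320767 = (3911507/103)*320767 = 1254682365869/103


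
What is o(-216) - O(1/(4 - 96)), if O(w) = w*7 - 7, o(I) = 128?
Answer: 12427/92 ≈ 135.08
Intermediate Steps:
O(w) = -7 + 7*w (O(w) = 7*w - 7 = -7 + 7*w)
o(-216) - O(1/(4 - 96)) = 128 - (-7 + 7/(4 - 96)) = 128 - (-7 + 7/(-92)) = 128 - (-7 + 7*(-1/92)) = 128 - (-7 - 7/92) = 128 - 1*(-651/92) = 128 + 651/92 = 12427/92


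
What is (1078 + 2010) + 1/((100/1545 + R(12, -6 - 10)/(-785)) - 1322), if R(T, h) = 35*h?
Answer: 197929752031/64096438 ≈ 3088.0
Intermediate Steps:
(1078 + 2010) + 1/((100/1545 + R(12, -6 - 10)/(-785)) - 1322) = (1078 + 2010) + 1/((100/1545 + (35*(-6 - 10))/(-785)) - 1322) = 3088 + 1/((100*(1/1545) + (35*(-16))*(-1/785)) - 1322) = 3088 + 1/((20/309 - 560*(-1/785)) - 1322) = 3088 + 1/((20/309 + 112/157) - 1322) = 3088 + 1/(37748/48513 - 1322) = 3088 + 1/(-64096438/48513) = 3088 - 48513/64096438 = 197929752031/64096438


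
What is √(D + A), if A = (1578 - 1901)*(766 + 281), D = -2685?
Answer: 3*I*√37874 ≈ 583.84*I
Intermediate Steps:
A = -338181 (A = -323*1047 = -338181)
√(D + A) = √(-2685 - 338181) = √(-340866) = 3*I*√37874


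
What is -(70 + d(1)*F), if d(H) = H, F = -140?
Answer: 70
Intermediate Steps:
-(70 + d(1)*F) = -(70 + 1*(-140)) = -(70 - 140) = -1*(-70) = 70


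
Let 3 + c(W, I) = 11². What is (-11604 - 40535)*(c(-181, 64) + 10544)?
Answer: -555906018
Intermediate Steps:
c(W, I) = 118 (c(W, I) = -3 + 11² = -3 + 121 = 118)
(-11604 - 40535)*(c(-181, 64) + 10544) = (-11604 - 40535)*(118 + 10544) = -52139*10662 = -555906018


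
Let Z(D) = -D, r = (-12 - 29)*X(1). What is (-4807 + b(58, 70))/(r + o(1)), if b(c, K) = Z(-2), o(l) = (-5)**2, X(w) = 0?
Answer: -961/5 ≈ -192.20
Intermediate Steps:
o(l) = 25
r = 0 (r = (-12 - 29)*0 = -41*0 = 0)
b(c, K) = 2 (b(c, K) = -1*(-2) = 2)
(-4807 + b(58, 70))/(r + o(1)) = (-4807 + 2)/(0 + 25) = -4805/25 = -4805*1/25 = -961/5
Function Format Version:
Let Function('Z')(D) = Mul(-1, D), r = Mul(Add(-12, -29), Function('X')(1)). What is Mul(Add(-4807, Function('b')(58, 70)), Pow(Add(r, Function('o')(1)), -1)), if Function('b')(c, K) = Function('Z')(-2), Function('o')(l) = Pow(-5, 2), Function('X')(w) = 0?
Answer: Rational(-961, 5) ≈ -192.20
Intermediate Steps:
Function('o')(l) = 25
r = 0 (r = Mul(Add(-12, -29), 0) = Mul(-41, 0) = 0)
Function('b')(c, K) = 2 (Function('b')(c, K) = Mul(-1, -2) = 2)
Mul(Add(-4807, Function('b')(58, 70)), Pow(Add(r, Function('o')(1)), -1)) = Mul(Add(-4807, 2), Pow(Add(0, 25), -1)) = Mul(-4805, Pow(25, -1)) = Mul(-4805, Rational(1, 25)) = Rational(-961, 5)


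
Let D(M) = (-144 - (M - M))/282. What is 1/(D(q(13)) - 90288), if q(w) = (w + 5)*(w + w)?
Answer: -47/4243560 ≈ -1.1076e-5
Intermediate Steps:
q(w) = 2*w*(5 + w) (q(w) = (5 + w)*(2*w) = 2*w*(5 + w))
D(M) = -24/47 (D(M) = (-144 - 1*0)*(1/282) = (-144 + 0)*(1/282) = -144*1/282 = -24/47)
1/(D(q(13)) - 90288) = 1/(-24/47 - 90288) = 1/(-4243560/47) = -47/4243560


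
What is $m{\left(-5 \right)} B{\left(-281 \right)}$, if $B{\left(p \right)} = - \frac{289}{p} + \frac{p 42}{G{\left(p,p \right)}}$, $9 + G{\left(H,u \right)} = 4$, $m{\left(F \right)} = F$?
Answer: $- \frac{3317807}{281} \approx -11807.0$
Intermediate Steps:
$G{\left(H,u \right)} = -5$ ($G{\left(H,u \right)} = -9 + 4 = -5$)
$B{\left(p \right)} = - \frac{289}{p} - \frac{42 p}{5}$ ($B{\left(p \right)} = - \frac{289}{p} + \frac{p 42}{-5} = - \frac{289}{p} + 42 p \left(- \frac{1}{5}\right) = - \frac{289}{p} - \frac{42 p}{5}$)
$m{\left(-5 \right)} B{\left(-281 \right)} = - 5 \left(- \frac{289}{-281} - - \frac{11802}{5}\right) = - 5 \left(\left(-289\right) \left(- \frac{1}{281}\right) + \frac{11802}{5}\right) = - 5 \left(\frac{289}{281} + \frac{11802}{5}\right) = \left(-5\right) \frac{3317807}{1405} = - \frac{3317807}{281}$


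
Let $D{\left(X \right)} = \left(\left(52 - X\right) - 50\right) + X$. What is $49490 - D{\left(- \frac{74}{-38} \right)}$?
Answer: $49488$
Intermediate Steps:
$D{\left(X \right)} = 2$ ($D{\left(X \right)} = \left(2 - X\right) + X = 2$)
$49490 - D{\left(- \frac{74}{-38} \right)} = 49490 - 2 = 49488$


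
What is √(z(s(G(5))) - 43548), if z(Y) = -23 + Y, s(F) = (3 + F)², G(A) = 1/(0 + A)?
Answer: I*√1089019/5 ≈ 208.71*I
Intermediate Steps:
G(A) = 1/A
√(z(s(G(5))) - 43548) = √((-23 + (3 + 1/5)²) - 43548) = √((-23 + (3 + ⅕)²) - 43548) = √((-23 + (16/5)²) - 43548) = √((-23 + 256/25) - 43548) = √(-319/25 - 43548) = √(-1089019/25) = I*√1089019/5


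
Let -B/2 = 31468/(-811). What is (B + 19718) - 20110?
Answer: -254976/811 ≈ -314.40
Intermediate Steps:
B = 62936/811 (B = -62936/(-811) = -62936*(-1)/811 = -2*(-31468/811) = 62936/811 ≈ 77.603)
(B + 19718) - 20110 = (62936/811 + 19718) - 20110 = 16054234/811 - 20110 = -254976/811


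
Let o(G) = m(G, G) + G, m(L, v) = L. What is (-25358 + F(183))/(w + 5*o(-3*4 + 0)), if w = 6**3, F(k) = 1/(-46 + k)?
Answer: -1158015/4384 ≈ -264.15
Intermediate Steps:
o(G) = 2*G (o(G) = G + G = 2*G)
w = 216
(-25358 + F(183))/(w + 5*o(-3*4 + 0)) = (-25358 + 1/(-46 + 183))/(216 + 5*(2*(-3*4 + 0))) = (-25358 + 1/137)/(216 + 5*(2*(-12 + 0))) = (-25358 + 1/137)/(216 + 5*(2*(-12))) = -3474045/(137*(216 + 5*(-24))) = -3474045/(137*(216 - 120)) = -3474045/137/96 = -3474045/137*1/96 = -1158015/4384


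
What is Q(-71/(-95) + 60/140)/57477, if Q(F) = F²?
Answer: 1564/65007075 ≈ 2.4059e-5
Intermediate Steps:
Q(-71/(-95) + 60/140)/57477 = (-71/(-95) + 60/140)²/57477 = (-71*(-1/95) + 60*(1/140))²*(1/57477) = (71/95 + 3/7)²*(1/57477) = (782/665)²*(1/57477) = (611524/442225)*(1/57477) = 1564/65007075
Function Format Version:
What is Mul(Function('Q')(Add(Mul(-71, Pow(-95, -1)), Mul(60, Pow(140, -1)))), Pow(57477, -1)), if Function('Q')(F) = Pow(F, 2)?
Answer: Rational(1564, 65007075) ≈ 2.4059e-5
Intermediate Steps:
Mul(Function('Q')(Add(Mul(-71, Pow(-95, -1)), Mul(60, Pow(140, -1)))), Pow(57477, -1)) = Mul(Pow(Add(Mul(-71, Pow(-95, -1)), Mul(60, Pow(140, -1))), 2), Pow(57477, -1)) = Mul(Pow(Add(Mul(-71, Rational(-1, 95)), Mul(60, Rational(1, 140))), 2), Rational(1, 57477)) = Mul(Pow(Add(Rational(71, 95), Rational(3, 7)), 2), Rational(1, 57477)) = Mul(Pow(Rational(782, 665), 2), Rational(1, 57477)) = Mul(Rational(611524, 442225), Rational(1, 57477)) = Rational(1564, 65007075)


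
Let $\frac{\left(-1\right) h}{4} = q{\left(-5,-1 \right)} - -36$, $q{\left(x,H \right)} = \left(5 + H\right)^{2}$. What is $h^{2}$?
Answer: $43264$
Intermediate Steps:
$h = -208$ ($h = - 4 \left(\left(5 - 1\right)^{2} - -36\right) = - 4 \left(4^{2} + 36\right) = - 4 \left(16 + 36\right) = \left(-4\right) 52 = -208$)
$h^{2} = \left(-208\right)^{2} = 43264$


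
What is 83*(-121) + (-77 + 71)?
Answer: -10049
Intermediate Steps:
83*(-121) + (-77 + 71) = -10043 - 6 = -10049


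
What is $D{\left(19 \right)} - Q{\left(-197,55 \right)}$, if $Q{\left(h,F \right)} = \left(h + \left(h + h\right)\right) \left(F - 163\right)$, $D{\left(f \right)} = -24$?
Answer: $-63852$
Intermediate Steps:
$Q{\left(h,F \right)} = 3 h \left(-163 + F\right)$ ($Q{\left(h,F \right)} = \left(h + 2 h\right) \left(-163 + F\right) = 3 h \left(-163 + F\right)$)
$D{\left(19 \right)} - Q{\left(-197,55 \right)} = -24 - 3 \left(-197\right) \left(-163 + 55\right) = -24 - 3 \left(-197\right) \left(-108\right) = -24 - 63828 = -63852$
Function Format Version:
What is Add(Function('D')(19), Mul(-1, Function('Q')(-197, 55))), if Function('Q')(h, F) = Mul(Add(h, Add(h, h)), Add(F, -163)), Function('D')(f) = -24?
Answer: -63852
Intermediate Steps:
Function('Q')(h, F) = Mul(3, h, Add(-163, F)) (Function('Q')(h, F) = Mul(Add(h, Mul(2, h)), Add(-163, F)) = Mul(Mul(3, h), Add(-163, F)) = Mul(3, h, Add(-163, F)))
Add(Function('D')(19), Mul(-1, Function('Q')(-197, 55))) = Add(-24, Mul(-1, Mul(3, -197, Add(-163, 55)))) = Add(-24, Mul(-1, Mul(3, -197, -108))) = Add(-24, Mul(-1, 63828)) = Add(-24, -63828) = -63852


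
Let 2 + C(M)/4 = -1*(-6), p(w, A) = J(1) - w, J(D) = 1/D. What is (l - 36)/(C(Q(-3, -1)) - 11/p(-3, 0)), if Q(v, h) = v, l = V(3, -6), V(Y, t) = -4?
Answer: -160/53 ≈ -3.0189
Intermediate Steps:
J(D) = 1/D
l = -4
p(w, A) = 1 - w (p(w, A) = 1/1 - w = 1 - w)
C(M) = 16 (C(M) = -8 + 4*(-1*(-6)) = -8 + 4*6 = -8 + 24 = 16)
(l - 36)/(C(Q(-3, -1)) - 11/p(-3, 0)) = (-4 - 36)/(16 - 11/(1 - 1*(-3))) = -40/(16 - 11/(1 + 3)) = -40/(16 - 11/4) = -40/(53/4) = (4/53)*(-40) = -160/53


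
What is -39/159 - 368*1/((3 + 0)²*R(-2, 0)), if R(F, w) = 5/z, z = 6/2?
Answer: -19699/795 ≈ -24.779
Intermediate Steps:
z = 3 (z = 6*(½) = 3)
R(F, w) = 5/3
-39/159 - 368*1/((3 + 0)²*R(-2, 0)) = -39/159 - 368*3/(5*(3 + 0)²) = -39*1/159 - 368/(3²*(5/3)) = -13/53 - 368/(9*(5/3)) = -13/53 - 368/15 = -19699/795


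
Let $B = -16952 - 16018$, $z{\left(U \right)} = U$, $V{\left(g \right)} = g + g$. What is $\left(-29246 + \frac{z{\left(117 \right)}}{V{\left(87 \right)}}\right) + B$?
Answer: $- \frac{3608489}{58} \approx -62215.0$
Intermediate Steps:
$V{\left(g \right)} = 2 g$
$B = -32970$
$\left(-29246 + \frac{z{\left(117 \right)}}{V{\left(87 \right)}}\right) + B = \left(-29246 + \frac{117}{2 \cdot 87}\right) - 32970 = \left(-29246 + \frac{117}{174}\right) - 32970 = \left(-29246 + 117 \cdot \frac{1}{174}\right) - 32970 = \left(-29246 + \frac{39}{58}\right) - 32970 = - \frac{1696229}{58} - 32970 = - \frac{3608489}{58}$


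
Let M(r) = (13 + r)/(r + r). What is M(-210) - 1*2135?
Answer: -896503/420 ≈ -2134.5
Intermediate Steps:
M(r) = (13 + r)/(2*r) (M(r) = (13 + r)/((2*r)) = (13 + r)*(1/(2*r)) = (13 + r)/(2*r))
M(-210) - 1*2135 = (1/2)*(13 - 210)/(-210) - 1*2135 = (1/2)*(-1/210)*(-197) - 2135 = 197/420 - 2135 = -896503/420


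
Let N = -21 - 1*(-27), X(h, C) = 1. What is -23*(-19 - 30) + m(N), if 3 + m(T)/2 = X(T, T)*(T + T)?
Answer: 1145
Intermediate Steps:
N = 6 (N = -21 + 27 = 6)
m(T) = -6 + 4*T (m(T) = -6 + 2*(1*(T + T)) = -6 + 2*(1*(2*T)) = -6 + 2*(2*T) = -6 + 4*T)
-23*(-19 - 30) + m(N) = -23*(-19 - 30) + (-6 + 4*6) = -23*(-49) + (-6 + 24) = 1127 + 18 = 1145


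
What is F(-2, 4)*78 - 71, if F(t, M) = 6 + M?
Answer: 709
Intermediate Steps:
F(-2, 4)*78 - 71 = (6 + 4)*78 - 71 = 10*78 - 71 = 780 - 71 = 709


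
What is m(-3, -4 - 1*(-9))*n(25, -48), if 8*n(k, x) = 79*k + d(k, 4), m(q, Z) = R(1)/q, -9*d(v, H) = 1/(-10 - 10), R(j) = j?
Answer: -355501/4320 ≈ -82.292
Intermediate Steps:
d(v, H) = 1/180 (d(v, H) = -1/(9*(-10 - 10)) = -⅑/(-20) = -⅑*(-1/20) = 1/180)
m(q, Z) = 1/q
n(k, x) = 1/1440 + 79*k/8 (n(k, x) = (79*k + 1/180)/8 = (1/180 + 79*k)/8 = 1/1440 + 79*k/8)
m(-3, -4 - 1*(-9))*n(25, -48) = (1/1440 + (79/8)*25)/(-3) = -(1/1440 + 1975/8)/3 = -⅓*355501/1440 = -355501/4320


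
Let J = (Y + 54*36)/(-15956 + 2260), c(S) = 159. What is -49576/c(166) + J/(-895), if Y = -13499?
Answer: -121540095833/389801856 ≈ -311.80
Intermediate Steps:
J = 11555/13696 (J = (-13499 + 54*36)/(-15956 + 2260) = (-13499 + 1944)/(-13696) = -11555*(-1/13696) = 11555/13696 ≈ 0.84368)
-49576/c(166) + J/(-895) = -49576/159 + (11555/13696)/(-895) = -49576*1/159 + (11555/13696)*(-1/895) = -49576/159 - 2311/2451584 = -121540095833/389801856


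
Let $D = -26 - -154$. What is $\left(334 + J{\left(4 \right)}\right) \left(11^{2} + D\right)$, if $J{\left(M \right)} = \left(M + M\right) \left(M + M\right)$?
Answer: $99102$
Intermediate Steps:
$D = 128$ ($D = -26 + 154 = 128$)
$J{\left(M \right)} = 4 M^{2}$ ($J{\left(M \right)} = 2 M 2 M = 4 M^{2}$)
$\left(334 + J{\left(4 \right)}\right) \left(11^{2} + D\right) = \left(334 + 4 \cdot 4^{2}\right) \left(11^{2} + 128\right) = \left(334 + 4 \cdot 16\right) \left(121 + 128\right) = \left(334 + 64\right) 249 = 398 \cdot 249 = 99102$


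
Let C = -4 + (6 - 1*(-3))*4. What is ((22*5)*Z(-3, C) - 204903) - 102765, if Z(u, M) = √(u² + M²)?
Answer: -307668 + 110*√1033 ≈ -3.0413e+5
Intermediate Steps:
C = 32 (C = -4 + (6 + 3)*4 = -4 + 9*4 = -4 + 36 = 32)
Z(u, M) = √(M² + u²)
((22*5)*Z(-3, C) - 204903) - 102765 = ((22*5)*√(32² + (-3)²) - 204903) - 102765 = (110*√(1024 + 9) - 204903) - 102765 = (110*√1033 - 204903) - 102765 = (-204903 + 110*√1033) - 102765 = -307668 + 110*√1033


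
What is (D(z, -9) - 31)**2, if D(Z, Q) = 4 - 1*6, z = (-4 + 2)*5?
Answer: 1089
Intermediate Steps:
z = -10 (z = -2*5 = -10)
D(Z, Q) = -2 (D(Z, Q) = 4 - 6 = -2)
(D(z, -9) - 31)**2 = (-2 - 31)**2 = (-33)**2 = 1089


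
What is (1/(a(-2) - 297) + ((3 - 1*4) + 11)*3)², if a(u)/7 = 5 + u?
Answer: 68541841/76176 ≈ 899.78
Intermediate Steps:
a(u) = 35 + 7*u (a(u) = 7*(5 + u) = 35 + 7*u)
(1/(a(-2) - 297) + ((3 - 1*4) + 11)*3)² = (1/((35 + 7*(-2)) - 297) + ((3 - 1*4) + 11)*3)² = (1/((35 - 14) - 297) + ((3 - 4) + 11)*3)² = (1/(21 - 297) + (-1 + 11)*3)² = (1/(-276) + 10*3)² = (-1/276 + 30)² = (8279/276)² = 68541841/76176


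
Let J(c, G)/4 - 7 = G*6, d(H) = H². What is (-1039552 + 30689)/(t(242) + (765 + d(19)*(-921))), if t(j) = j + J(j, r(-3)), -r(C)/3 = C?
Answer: 1008863/331230 ≈ 3.0458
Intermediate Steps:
r(C) = -3*C
J(c, G) = 28 + 24*G (J(c, G) = 28 + 4*(G*6) = 28 + 4*(6*G) = 28 + 24*G)
t(j) = 244 + j (t(j) = j + (28 + 24*(-3*(-3))) = j + (28 + 24*9) = j + (28 + 216) = j + 244 = 244 + j)
(-1039552 + 30689)/(t(242) + (765 + d(19)*(-921))) = (-1039552 + 30689)/((244 + 242) + (765 + 19²*(-921))) = -1008863/(486 + (765 + 361*(-921))) = -1008863/(486 + (765 - 332481)) = -1008863/(486 - 331716) = -1008863/(-331230) = -1008863*(-1/331230) = 1008863/331230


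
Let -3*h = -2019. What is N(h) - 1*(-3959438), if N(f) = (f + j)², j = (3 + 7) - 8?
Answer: 4415063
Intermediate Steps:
j = 2 (j = 10 - 8 = 2)
h = 673 (h = -⅓*(-2019) = 673)
N(f) = (2 + f)² (N(f) = (f + 2)² = (2 + f)²)
N(h) - 1*(-3959438) = (2 + 673)² - 1*(-3959438) = 675² + 3959438 = 455625 + 3959438 = 4415063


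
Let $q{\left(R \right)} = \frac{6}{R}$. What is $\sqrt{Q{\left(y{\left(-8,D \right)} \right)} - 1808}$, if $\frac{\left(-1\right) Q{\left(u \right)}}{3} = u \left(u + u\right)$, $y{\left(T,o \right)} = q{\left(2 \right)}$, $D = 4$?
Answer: $7 i \sqrt{38} \approx 43.151 i$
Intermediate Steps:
$y{\left(T,o \right)} = 3$ ($y{\left(T,o \right)} = \frac{6}{2} = 6 \cdot \frac{1}{2} = 3$)
$Q{\left(u \right)} = - 6 u^{2}$ ($Q{\left(u \right)} = - 3 u \left(u + u\right) = - 3 u 2 u = - 3 \cdot 2 u^{2} = - 6 u^{2}$)
$\sqrt{Q{\left(y{\left(-8,D \right)} \right)} - 1808} = \sqrt{- 6 \cdot 3^{2} - 1808} = \sqrt{\left(-6\right) 9 - 1808} = \sqrt{-54 - 1808} = \sqrt{-1862} = 7 i \sqrt{38}$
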